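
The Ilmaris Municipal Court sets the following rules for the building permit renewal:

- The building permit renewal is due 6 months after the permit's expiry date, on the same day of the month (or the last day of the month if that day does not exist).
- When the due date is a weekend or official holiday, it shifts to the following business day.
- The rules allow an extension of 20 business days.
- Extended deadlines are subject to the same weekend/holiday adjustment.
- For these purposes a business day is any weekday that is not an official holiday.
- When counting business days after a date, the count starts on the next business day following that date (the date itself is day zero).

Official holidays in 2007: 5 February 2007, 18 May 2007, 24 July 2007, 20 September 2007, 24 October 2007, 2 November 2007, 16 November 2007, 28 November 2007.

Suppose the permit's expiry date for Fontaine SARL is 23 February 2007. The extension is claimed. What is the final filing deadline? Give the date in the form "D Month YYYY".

6 months from 23 February 2007 is 23 August 2007.
23 August 2007 (Thursday) is already a business day.
Applying the 20-business-day extension: 20 business days after 23 August 2007 is 21 September 2007.
21 September 2007 is a Friday and not a listed holiday, so it stands.
The final due date is 21 September 2007.

21 September 2007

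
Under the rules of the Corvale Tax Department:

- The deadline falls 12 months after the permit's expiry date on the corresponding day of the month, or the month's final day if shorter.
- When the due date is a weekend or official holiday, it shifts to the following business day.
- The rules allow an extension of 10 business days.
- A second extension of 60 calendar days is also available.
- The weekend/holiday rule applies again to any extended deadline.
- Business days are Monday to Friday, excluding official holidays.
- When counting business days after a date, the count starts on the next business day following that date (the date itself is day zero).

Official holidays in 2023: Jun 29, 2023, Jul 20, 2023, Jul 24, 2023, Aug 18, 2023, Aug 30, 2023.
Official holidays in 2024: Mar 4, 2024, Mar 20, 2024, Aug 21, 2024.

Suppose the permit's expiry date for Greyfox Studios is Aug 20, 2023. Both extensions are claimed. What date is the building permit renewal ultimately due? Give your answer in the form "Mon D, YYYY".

Nov 4, 2024

12 months after Aug 20, 2023, on the same day of the month, is Aug 20, 2024.
Aug 20, 2024 (Tuesday) is already a business day.
The 10-business-day extension runs from Aug 20, 2024 to Sep 4, 2024.
Sep 4, 2024 (Wednesday) is already a business day.
Applying the 60-calendar-day extension: Sep 4, 2024 + 60 days = Nov 3, 2024.
Because Nov 3, 2024 is a Sunday, the deadline becomes Nov 4, 2024 (Monday).
Deadline: Nov 4, 2024.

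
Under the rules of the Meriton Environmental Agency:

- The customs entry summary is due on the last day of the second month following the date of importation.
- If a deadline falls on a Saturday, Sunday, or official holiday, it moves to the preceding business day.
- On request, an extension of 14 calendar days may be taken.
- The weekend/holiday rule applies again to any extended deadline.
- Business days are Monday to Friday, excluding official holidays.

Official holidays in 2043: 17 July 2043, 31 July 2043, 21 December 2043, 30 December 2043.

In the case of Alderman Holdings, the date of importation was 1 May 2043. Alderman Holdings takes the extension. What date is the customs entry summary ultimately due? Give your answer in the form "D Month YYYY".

2 months after 1 May 2043 is July 2043; that month ends on 31 July 2043.
Because 31 July 2043 is a listed holiday, the deadline becomes 30 July 2043 (Thursday).
With the 14-day extension, 30 July 2043 becomes 13 August 2043.
13 August 2043 falls on a Thursday, which is a business day, so no adjustment is needed.
Final deadline: 13 August 2043.

13 August 2043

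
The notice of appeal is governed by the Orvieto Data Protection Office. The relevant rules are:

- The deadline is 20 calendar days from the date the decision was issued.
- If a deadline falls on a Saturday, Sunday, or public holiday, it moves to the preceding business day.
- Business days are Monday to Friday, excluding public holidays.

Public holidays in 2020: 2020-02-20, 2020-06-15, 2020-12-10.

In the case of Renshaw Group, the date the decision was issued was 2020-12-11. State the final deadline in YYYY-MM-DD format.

From 2020-12-11, 20 calendar days later is 2020-12-31.
2020-12-31 is a Thursday and not a listed holiday, so it stands.
So the filing is due 2020-12-31.

2020-12-31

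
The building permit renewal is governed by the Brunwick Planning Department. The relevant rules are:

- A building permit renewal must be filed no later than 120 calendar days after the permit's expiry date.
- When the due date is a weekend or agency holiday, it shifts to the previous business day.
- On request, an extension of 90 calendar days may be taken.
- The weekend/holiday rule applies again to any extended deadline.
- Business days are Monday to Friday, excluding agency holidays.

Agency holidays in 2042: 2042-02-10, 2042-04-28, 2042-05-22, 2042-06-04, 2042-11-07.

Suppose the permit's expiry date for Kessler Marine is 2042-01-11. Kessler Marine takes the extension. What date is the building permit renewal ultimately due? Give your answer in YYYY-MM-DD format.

2042-08-07

120 calendar days after 2042-01-11 is 2042-05-11.
Because 2042-05-11 is a Sunday, the deadline becomes 2042-05-09 (Friday).
The 90-calendar-day extension moves the deadline from 2042-05-09 to 2042-08-07.
2042-08-07 (Thursday) is already a business day.
Final deadline: 2042-08-07.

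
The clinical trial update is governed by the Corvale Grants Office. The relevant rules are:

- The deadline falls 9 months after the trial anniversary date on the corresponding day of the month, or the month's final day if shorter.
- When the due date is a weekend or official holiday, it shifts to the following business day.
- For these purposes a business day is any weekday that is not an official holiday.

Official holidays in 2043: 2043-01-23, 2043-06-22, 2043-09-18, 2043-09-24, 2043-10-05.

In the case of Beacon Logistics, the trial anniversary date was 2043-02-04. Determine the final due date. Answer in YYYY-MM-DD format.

2043-11-04

Moving 9 months forward from 2043-02-04 on the corresponding day gives 2043-11-04.
2043-11-04 falls on a Wednesday, which is a business day, so no adjustment is needed.
So the filing is due 2043-11-04.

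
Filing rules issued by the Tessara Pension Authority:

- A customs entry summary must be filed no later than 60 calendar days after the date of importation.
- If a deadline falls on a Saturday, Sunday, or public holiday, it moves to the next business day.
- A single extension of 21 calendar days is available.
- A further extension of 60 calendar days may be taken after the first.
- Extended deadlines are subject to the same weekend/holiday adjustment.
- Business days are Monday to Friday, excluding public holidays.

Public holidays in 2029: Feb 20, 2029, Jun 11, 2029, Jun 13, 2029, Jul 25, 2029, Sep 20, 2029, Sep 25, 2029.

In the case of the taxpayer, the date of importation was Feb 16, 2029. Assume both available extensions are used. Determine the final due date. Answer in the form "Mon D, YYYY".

60 calendar days after Feb 16, 2029 is Apr 17, 2029.
Apr 17, 2029 is a Tuesday and not a listed holiday, so it stands.
With the 21-day extension, Apr 17, 2029 becomes May 8, 2029.
May 8, 2029 (Tuesday) is already a business day.
The 60-calendar-day extension moves the deadline from May 8, 2029 to Jul 7, 2029.
Jul 7, 2029 falls on a Saturday. Rolling to the next business day gives Jul 9, 2029, a Monday.
So the filing is due Jul 9, 2029.

Jul 9, 2029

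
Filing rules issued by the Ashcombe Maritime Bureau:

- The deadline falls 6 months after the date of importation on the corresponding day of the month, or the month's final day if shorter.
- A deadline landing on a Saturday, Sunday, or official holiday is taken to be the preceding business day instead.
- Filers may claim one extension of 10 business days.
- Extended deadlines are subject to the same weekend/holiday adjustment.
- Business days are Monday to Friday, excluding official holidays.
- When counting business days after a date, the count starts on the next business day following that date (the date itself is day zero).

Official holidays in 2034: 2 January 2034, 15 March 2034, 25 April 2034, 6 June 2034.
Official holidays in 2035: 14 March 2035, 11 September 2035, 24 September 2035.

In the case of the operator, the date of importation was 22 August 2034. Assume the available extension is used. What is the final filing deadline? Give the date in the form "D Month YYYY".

8 March 2035

Moving 6 months forward from 22 August 2034 on the corresponding day gives 22 February 2035.
22 February 2035 (Thursday) is already a business day.
Counting 10 further business days from 22 February 2035 reaches 8 March 2035.
8 March 2035 is a Thursday and not a listed holiday, so it stands.
Final deadline: 8 March 2035.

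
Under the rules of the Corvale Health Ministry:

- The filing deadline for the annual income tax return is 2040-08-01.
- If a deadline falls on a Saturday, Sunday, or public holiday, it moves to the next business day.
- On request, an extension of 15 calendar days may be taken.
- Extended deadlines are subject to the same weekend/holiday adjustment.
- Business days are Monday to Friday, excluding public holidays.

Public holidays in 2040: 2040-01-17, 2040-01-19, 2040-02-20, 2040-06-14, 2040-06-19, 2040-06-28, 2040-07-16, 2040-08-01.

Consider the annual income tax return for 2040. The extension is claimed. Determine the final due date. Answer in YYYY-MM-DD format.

The statutory due date is 2040-08-01.
2040-08-01 is a listed holiday, so it moves to the next business day, 2040-08-02 (Thursday).
With the 15-day extension, 2040-08-02 becomes 2040-08-17.
Since 2040-08-17 is a Friday and not a holiday, the date is unchanged.
The final due date is 2040-08-17.

2040-08-17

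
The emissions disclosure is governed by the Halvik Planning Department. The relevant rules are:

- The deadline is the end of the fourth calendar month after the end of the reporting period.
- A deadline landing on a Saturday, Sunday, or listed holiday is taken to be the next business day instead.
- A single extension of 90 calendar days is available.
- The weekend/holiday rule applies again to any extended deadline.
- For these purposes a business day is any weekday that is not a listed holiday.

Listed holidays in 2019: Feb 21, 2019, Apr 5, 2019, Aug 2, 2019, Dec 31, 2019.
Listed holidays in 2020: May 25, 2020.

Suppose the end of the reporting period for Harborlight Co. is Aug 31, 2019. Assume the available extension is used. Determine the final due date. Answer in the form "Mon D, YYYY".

4 months after Aug 31, 2019 falls in December 2019; the last day of that month is Dec 31, 2019.
Dec 31, 2019 falls on a listed holiday. Rolling to the next business day gives Jan 1, 2020, a Wednesday.
Applying the 90-calendar-day extension: Jan 1, 2020 + 90 days = Mar 31, 2020.
Mar 31, 2020 falls on a Tuesday, which is a business day, so no adjustment is needed.
So the filing is due Mar 31, 2020.

Mar 31, 2020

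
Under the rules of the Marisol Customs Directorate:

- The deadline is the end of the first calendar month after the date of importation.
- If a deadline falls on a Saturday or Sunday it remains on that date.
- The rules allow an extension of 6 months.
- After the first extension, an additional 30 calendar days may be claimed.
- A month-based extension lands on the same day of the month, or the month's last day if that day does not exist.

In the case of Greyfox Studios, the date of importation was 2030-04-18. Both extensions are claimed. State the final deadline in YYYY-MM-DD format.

2030-12-30

The first month after 2030-04-18 is May 2030, whose last day is 2030-05-31.
2030-05-31 falls on a Friday. The rules make no weekend/holiday allowance, so it remains 2030-05-31.
The 6 months extension carries 2030-05-31 to 2030-11-30 (day 31 does not exist in November, so the month's last day is used).
2030-11-30 is a Saturday; no weekend or holiday adjustment applies.
Add the 30 calendar-day extension to 2030-11-30: 2030-12-30.
2030-12-30 is a Monday; no weekend or holiday adjustment applies.
So the filing is due 2030-12-30.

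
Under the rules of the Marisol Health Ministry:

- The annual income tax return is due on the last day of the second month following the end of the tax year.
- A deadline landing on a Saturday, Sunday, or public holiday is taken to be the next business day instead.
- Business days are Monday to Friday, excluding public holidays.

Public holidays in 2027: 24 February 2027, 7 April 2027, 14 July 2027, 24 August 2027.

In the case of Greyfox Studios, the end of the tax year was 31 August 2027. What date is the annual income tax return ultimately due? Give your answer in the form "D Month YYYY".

1 November 2027

2 months after 31 August 2027 falls in October 2027; the last day of that month is 31 October 2027.
31 October 2027 falls on a Sunday. Rolling to the next business day gives 1 November 2027, a Monday.
The final due date is 1 November 2027.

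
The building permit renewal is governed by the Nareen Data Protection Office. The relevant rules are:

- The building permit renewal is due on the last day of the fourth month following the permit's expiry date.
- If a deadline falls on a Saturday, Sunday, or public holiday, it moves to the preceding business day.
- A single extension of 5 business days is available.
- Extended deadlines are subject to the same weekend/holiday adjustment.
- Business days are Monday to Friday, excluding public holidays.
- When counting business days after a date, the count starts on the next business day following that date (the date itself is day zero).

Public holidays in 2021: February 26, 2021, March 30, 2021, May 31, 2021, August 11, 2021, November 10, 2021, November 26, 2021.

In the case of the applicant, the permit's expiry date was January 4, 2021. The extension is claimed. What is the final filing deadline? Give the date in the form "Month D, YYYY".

June 7, 2021

4 months after January 4, 2021 is May 2021; that month ends on May 31, 2021.
May 31, 2021 falls on a listed holiday. Rolling to the preceding business day gives May 28, 2021, a Friday.
The 5-business-day extension runs from May 28, 2021 to June 7, 2021.
June 7, 2021 (Monday) is already a business day.
The final due date is June 7, 2021.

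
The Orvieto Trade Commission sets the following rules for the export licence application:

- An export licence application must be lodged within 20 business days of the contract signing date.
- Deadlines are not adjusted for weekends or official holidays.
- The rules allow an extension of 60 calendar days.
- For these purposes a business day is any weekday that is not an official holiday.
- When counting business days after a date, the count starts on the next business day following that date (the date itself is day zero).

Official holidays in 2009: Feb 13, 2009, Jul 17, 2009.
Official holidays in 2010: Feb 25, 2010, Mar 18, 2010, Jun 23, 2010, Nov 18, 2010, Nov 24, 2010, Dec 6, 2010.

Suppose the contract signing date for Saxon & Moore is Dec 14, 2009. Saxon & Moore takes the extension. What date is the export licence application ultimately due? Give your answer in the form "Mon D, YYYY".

20 business days after Dec 14, 2009, excluding weekends and holidays, is Jan 11, 2010.
Jan 11, 2010 falls on a Monday. The rules make no weekend/holiday allowance, so it remains Jan 11, 2010.
The 60-calendar-day extension moves the deadline from Jan 11, 2010 to Mar 12, 2010.
No adjustment is made for weekends or holidays, so Mar 12, 2010 stands.
So the filing is due Mar 12, 2010.

Mar 12, 2010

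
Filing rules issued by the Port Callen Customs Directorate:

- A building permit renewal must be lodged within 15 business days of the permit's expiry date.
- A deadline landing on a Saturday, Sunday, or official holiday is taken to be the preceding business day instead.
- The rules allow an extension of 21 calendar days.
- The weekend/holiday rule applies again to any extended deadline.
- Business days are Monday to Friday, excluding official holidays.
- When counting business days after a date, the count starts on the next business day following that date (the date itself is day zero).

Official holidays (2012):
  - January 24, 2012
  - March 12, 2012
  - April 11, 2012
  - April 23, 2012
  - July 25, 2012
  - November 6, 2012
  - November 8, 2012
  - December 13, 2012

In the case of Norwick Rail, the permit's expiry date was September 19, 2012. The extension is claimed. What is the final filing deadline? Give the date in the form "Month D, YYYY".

15 business days after September 19, 2012, excluding weekends and holidays, is October 10, 2012.
October 10, 2012 is a Wednesday and not a listed holiday, so it stands.
Applying the 21-calendar-day extension: October 10, 2012 + 21 days = October 31, 2012.
October 31, 2012 falls on a Wednesday, which is a business day, so no adjustment is needed.
The final due date is October 31, 2012.

October 31, 2012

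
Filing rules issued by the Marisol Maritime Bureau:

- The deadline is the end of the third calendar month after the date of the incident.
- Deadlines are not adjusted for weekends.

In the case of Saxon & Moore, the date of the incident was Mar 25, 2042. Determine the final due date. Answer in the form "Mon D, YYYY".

Jun 30, 2042

3 months after Mar 25, 2042 is June 2042; that month ends on Jun 30, 2042.
No adjustment is made for weekends or holidays, so Jun 30, 2042 stands.
Final deadline: Jun 30, 2042.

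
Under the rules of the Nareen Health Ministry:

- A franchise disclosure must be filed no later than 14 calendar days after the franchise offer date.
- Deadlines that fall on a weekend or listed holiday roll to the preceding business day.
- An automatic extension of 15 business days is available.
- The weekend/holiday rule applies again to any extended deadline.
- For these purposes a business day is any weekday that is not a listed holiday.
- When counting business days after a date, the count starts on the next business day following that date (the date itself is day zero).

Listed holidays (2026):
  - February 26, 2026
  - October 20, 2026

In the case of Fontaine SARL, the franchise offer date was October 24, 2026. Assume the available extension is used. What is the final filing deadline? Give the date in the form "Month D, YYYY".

November 27, 2026

14 calendar days after October 24, 2026 is November 7, 2026.
November 7, 2026 falls on a Saturday. Rolling to the preceding business day gives November 6, 2026, a Friday.
Applying the 15-business-day extension: 15 business days after November 6, 2026 is November 27, 2026.
Since November 27, 2026 is a Friday and not a holiday, the date is unchanged.
The final due date is November 27, 2026.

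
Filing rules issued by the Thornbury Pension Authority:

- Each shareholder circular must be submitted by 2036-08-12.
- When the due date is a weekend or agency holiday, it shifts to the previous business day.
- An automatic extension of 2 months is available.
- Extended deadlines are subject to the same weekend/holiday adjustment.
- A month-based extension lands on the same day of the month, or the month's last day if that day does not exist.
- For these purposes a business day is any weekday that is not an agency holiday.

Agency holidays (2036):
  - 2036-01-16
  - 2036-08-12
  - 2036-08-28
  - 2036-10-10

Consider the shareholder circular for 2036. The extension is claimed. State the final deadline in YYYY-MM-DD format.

2036-10-09

Start from the fixed due date, 2036-08-12.
Because 2036-08-12 is a listed holiday, the deadline becomes 2036-08-11 (Monday).
The 2 months extension carries 2036-08-11 to 2036-10-11.
2036-10-11 is a Saturday; the preceding business day is 2036-10-09 (Thursday).
So the filing is due 2036-10-09.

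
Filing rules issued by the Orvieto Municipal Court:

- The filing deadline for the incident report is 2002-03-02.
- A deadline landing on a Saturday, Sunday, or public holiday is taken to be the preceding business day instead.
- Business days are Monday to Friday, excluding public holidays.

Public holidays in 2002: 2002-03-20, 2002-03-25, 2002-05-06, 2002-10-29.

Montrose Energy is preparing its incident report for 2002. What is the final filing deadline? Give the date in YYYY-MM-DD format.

Start from the fixed due date, 2002-03-02.
2002-03-02 falls on a Saturday. Rolling to the preceding business day gives 2002-03-01, a Friday.
Deadline: 2002-03-01.

2002-03-01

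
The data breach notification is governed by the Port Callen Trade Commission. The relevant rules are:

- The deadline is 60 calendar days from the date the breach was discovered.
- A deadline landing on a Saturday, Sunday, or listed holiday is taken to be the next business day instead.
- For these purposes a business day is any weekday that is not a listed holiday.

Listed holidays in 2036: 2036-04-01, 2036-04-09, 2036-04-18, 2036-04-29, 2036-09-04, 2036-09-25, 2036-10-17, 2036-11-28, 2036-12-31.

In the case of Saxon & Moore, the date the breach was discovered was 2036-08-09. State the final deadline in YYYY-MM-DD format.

2036-10-08

From 2036-08-09, 60 calendar days later is 2036-10-08.
2036-10-08 (Wednesday) is already a business day.
So the filing is due 2036-10-08.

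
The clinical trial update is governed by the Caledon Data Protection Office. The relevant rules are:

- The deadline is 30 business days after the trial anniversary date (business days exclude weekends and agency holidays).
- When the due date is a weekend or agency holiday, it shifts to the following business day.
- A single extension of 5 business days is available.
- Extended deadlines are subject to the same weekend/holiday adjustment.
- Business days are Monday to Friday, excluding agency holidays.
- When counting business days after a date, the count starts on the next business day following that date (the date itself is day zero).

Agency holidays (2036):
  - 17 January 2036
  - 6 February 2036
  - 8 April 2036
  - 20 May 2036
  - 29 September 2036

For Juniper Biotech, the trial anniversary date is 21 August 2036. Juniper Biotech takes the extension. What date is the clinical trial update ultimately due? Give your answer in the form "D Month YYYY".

10 October 2036

Starting the day after 21 August 2036 and counting 30 business days lands on 3 October 2036.
3 October 2036 is a Friday and not a listed holiday, so it stands.
The 5-business-day extension runs from 3 October 2036 to 10 October 2036.
10 October 2036 falls on a Friday, which is a business day, so no adjustment is needed.
Final deadline: 10 October 2036.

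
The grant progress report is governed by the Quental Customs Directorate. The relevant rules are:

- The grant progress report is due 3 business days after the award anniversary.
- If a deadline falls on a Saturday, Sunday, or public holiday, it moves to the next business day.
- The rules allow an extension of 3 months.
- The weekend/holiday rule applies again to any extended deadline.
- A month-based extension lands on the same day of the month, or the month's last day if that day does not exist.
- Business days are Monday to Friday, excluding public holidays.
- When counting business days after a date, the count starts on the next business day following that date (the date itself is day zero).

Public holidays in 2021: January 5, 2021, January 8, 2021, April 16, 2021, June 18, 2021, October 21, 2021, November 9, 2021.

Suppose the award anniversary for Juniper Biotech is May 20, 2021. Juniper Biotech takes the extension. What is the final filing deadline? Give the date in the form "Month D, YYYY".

August 25, 2021

Starting the day after May 20, 2021 and counting 3 business days lands on May 25, 2021.
May 25, 2021 (Tuesday) is already a business day.
The 3 months extension carries May 25, 2021 to August 25, 2021.
Since August 25, 2021 is a Wednesday and not a holiday, the date is unchanged.
The final due date is August 25, 2021.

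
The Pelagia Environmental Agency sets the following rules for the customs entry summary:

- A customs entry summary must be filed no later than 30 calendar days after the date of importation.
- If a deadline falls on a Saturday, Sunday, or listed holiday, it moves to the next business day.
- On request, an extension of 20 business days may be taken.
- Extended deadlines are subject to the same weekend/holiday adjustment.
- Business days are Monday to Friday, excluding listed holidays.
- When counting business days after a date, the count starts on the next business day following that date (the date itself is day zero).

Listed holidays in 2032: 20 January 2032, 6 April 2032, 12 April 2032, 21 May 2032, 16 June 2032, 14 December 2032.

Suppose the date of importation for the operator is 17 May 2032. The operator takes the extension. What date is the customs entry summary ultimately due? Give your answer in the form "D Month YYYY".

Trigger date 17 May 2032 + 30 calendar days = 16 June 2032.
16 June 2032 is a listed holiday, so it moves to the next business day, 17 June 2032 (Thursday).
Counting 20 further business days from 17 June 2032 reaches 15 July 2032.
15 July 2032 falls on a Thursday, which is a business day, so no adjustment is needed.
The final due date is 15 July 2032.

15 July 2032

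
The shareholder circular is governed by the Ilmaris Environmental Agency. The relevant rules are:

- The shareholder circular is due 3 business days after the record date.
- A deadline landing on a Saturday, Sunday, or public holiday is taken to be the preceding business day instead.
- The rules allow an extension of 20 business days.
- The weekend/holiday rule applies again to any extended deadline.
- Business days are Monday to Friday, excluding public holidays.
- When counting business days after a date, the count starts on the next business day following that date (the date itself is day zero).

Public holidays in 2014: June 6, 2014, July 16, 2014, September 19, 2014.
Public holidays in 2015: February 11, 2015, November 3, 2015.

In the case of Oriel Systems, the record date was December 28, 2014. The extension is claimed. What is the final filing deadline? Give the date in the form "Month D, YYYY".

Starting the day after December 28, 2014 and counting 3 business days lands on December 31, 2014.
December 31, 2014 is a Wednesday and not a listed holiday, so it stands.
The 20-business-day extension runs from December 31, 2014 to January 28, 2015.
Since January 28, 2015 is a Wednesday and not a holiday, the date is unchanged.
So the filing is due January 28, 2015.

January 28, 2015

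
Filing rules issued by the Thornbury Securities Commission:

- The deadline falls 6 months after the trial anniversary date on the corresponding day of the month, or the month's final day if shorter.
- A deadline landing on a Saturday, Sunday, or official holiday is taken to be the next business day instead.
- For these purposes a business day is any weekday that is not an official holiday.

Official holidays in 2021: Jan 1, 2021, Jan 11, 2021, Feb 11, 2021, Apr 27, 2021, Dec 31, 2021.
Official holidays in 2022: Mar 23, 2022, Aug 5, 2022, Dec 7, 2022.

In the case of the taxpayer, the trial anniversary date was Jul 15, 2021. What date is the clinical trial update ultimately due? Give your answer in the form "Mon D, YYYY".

Jan 17, 2022

6 months from Jul 15, 2021 is Jan 15, 2022.
Jan 15, 2022 falls on a Saturday. Rolling to the next business day gives Jan 17, 2022, a Monday.
Deadline: Jan 17, 2022.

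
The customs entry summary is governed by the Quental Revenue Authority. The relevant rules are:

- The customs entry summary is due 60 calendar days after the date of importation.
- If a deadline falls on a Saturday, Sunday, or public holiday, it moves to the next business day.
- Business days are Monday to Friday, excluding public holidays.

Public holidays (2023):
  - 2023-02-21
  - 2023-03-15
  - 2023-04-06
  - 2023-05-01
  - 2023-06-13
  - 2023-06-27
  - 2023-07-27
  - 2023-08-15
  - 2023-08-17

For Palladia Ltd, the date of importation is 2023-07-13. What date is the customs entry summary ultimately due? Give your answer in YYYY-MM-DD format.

From 2023-07-13, 60 calendar days later is 2023-09-11.
Since 2023-09-11 is a Monday and not a holiday, the date is unchanged.
The final due date is 2023-09-11.

2023-09-11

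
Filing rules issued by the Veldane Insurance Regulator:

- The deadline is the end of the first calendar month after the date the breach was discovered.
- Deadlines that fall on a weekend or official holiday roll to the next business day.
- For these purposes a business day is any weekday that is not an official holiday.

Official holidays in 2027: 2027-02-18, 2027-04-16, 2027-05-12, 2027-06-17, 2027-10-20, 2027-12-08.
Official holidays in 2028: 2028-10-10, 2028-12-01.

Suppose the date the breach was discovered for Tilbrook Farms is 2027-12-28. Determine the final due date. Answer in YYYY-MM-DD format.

1 month after 2027-12-28 is January 2028; that month ends on 2028-01-31.
2028-01-31 (Monday) is already a business day.
The final due date is 2028-01-31.

2028-01-31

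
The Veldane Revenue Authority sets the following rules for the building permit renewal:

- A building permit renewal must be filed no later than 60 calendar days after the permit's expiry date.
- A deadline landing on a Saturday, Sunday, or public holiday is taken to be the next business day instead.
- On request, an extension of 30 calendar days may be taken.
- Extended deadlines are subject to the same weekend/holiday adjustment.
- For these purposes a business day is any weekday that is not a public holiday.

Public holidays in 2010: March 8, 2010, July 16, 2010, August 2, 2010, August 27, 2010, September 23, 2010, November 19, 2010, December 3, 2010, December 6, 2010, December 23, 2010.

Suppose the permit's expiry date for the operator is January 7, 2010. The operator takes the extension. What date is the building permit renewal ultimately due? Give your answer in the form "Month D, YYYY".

Adding 60 calendar days to January 7, 2010 gives March 8, 2010.
Because March 8, 2010 is a listed holiday, the deadline becomes March 9, 2010 (Tuesday).
With the 30-day extension, March 9, 2010 becomes April 8, 2010.
April 8, 2010 (Thursday) is already a business day.
The final due date is April 8, 2010.

April 8, 2010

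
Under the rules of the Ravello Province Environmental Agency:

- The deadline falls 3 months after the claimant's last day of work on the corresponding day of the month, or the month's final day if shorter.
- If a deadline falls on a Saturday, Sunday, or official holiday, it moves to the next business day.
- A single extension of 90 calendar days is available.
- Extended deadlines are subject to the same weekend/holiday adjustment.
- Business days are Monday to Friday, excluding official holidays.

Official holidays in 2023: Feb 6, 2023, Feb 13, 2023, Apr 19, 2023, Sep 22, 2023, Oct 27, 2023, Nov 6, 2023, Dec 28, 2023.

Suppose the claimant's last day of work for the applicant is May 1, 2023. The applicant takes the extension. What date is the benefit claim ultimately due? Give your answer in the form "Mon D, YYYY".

Oct 30, 2023

3 months from May 1, 2023 is Aug 1, 2023.
Since Aug 1, 2023 is a Tuesday and not a holiday, the date is unchanged.
Add the 90 calendar-day extension to Aug 1, 2023: Oct 30, 2023.
Oct 30, 2023 is a Monday and not a listed holiday, so it stands.
Final deadline: Oct 30, 2023.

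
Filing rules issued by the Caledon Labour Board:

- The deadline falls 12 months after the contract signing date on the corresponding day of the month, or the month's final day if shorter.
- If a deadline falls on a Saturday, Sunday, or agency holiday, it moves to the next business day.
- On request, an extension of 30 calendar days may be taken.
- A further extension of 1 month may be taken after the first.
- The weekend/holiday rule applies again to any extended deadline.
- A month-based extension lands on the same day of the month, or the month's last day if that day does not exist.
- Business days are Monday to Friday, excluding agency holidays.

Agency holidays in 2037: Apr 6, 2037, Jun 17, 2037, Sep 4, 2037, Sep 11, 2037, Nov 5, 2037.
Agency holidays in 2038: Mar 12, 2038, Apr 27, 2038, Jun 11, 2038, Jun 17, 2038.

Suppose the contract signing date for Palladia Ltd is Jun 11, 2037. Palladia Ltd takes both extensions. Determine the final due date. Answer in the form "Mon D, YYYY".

12 months after Jun 11, 2037, on the same day of the month, is Jun 11, 2038.
Jun 11, 2038 is a listed holiday; the next business day is Jun 14, 2038 (Monday).
Add the 30 calendar-day extension to Jun 14, 2038: Jul 14, 2038.
Jul 14, 2038 is a Wednesday and not a listed holiday, so it stands.
The 1 month extension carries Jul 14, 2038 to Aug 14, 2038.
Aug 14, 2038 falls on a Saturday. Rolling to the next business day gives Aug 16, 2038, a Monday.
Deadline: Aug 16, 2038.

Aug 16, 2038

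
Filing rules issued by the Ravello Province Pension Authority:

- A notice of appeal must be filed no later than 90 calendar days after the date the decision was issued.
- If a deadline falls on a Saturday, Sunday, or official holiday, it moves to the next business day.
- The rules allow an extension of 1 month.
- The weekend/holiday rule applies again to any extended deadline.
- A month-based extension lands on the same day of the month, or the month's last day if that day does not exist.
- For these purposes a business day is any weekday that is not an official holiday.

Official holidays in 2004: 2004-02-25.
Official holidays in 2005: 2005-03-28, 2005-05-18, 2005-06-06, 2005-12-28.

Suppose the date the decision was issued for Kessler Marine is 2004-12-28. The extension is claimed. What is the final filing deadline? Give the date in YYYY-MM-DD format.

2005-04-29

90 calendar days after 2004-12-28 is 2005-03-28.
2005-03-28 falls on a listed holiday. Rolling to the next business day gives 2005-03-29, a Tuesday.
Add 1 month to 2005-03-29: 2005-04-29.
2005-04-29 falls on a Friday, which is a business day, so no adjustment is needed.
Deadline: 2005-04-29.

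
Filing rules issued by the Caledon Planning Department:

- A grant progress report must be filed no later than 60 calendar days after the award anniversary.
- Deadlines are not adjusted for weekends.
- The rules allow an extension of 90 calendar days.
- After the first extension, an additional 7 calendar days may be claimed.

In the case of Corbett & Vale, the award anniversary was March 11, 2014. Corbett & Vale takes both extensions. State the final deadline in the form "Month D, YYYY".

August 15, 2014

Trigger date March 11, 2014 + 60 calendar days = May 10, 2014.
No adjustment is made for weekends or holidays, so May 10, 2014 stands.
The 90-calendar-day extension moves the deadline from May 10, 2014 to August 8, 2014.
August 8, 2014 falls on a Friday. The rules make no weekend/holiday allowance, so it remains August 8, 2014.
Applying the 7-calendar-day extension: August 8, 2014 + 7 days = August 15, 2014.
August 15, 2014 falls on a Friday. The rules make no weekend/holiday allowance, so it remains August 15, 2014.
Final deadline: August 15, 2014.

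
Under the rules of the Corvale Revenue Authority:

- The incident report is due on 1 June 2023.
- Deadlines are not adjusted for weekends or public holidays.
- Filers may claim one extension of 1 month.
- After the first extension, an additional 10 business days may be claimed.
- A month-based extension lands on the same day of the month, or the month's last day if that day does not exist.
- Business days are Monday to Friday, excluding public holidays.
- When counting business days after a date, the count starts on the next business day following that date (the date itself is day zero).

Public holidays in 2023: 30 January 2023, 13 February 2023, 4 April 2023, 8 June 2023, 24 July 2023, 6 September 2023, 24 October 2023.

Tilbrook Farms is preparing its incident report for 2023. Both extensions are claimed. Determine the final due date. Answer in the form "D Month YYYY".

Start from the fixed due date, 1 June 2023.
1 June 2023 is a Thursday; no weekend or holiday adjustment applies.
Add 1 month to 1 June 2023: 1 July 2023.
1 July 2023 is a Saturday; no weekend or holiday adjustment applies.
Applying the 10-business-day extension: 10 business days after 1 July 2023 is 14 July 2023.
14 July 2023 is a Friday; no weekend or holiday adjustment applies.
The final due date is 14 July 2023.

14 July 2023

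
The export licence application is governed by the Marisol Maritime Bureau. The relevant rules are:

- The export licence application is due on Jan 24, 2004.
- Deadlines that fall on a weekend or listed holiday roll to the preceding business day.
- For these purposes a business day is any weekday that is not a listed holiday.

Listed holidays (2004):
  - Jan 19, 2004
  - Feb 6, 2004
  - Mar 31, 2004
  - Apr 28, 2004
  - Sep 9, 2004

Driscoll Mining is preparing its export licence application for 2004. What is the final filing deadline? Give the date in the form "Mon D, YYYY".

Start from the fixed due date, Jan 24, 2004.
Jan 24, 2004 is a Saturday, so it moves to the preceding business day, Jan 23, 2004 (Friday).
The final due date is Jan 23, 2004.

Jan 23, 2004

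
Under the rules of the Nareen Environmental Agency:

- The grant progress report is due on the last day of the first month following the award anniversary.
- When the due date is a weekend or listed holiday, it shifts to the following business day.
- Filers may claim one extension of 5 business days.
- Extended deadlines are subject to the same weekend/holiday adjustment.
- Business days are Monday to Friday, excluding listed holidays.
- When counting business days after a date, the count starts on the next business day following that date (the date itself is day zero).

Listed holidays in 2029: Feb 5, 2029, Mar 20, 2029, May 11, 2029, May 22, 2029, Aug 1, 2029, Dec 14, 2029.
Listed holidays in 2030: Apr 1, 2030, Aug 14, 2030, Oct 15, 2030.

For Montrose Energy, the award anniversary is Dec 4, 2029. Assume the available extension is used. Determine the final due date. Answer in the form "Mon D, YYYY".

Feb 7, 2030

1 month after Dec 4, 2029 falls in January 2030; the last day of that month is Jan 31, 2030.
Jan 31, 2030 (Thursday) is already a business day.
Applying the 5-business-day extension: 5 business days after Jan 31, 2030 is Feb 7, 2030.
Feb 7, 2030 (Thursday) is already a business day.
Deadline: Feb 7, 2030.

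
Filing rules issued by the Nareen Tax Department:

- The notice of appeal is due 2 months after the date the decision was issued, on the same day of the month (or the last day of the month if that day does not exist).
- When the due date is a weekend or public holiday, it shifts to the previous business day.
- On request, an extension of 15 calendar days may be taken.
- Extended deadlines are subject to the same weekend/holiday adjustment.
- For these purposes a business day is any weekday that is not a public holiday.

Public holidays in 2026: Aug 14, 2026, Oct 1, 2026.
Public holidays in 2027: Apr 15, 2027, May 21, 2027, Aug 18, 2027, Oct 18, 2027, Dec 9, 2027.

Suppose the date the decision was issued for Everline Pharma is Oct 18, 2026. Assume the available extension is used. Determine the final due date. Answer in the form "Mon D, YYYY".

2 months after Oct 18, 2026, on the same day of the month, is Dec 18, 2026.
Dec 18, 2026 (Friday) is already a business day.
With the 15-day extension, Dec 18, 2026 becomes Jan 2, 2027.
Jan 2, 2027 is a Saturday; the preceding business day is Jan 1, 2027 (Friday).
The final due date is Jan 1, 2027.

Jan 1, 2027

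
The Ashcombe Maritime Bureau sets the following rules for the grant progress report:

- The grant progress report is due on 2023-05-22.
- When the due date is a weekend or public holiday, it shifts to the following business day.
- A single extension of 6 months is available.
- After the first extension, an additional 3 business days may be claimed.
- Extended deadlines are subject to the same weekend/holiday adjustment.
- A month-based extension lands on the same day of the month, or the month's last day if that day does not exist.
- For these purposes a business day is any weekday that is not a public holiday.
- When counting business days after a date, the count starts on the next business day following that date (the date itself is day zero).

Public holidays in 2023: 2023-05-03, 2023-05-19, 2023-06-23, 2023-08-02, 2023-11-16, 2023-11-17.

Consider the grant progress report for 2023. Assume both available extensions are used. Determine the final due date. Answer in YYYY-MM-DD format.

The statutory due date is 2023-05-22.
2023-05-22 falls on a Monday, which is a business day, so no adjustment is needed.
Add 6 months to 2023-05-22: 2023-11-22.
2023-11-22 (Wednesday) is already a business day.
The 3-business-day extension runs from 2023-11-22 to 2023-11-27.
2023-11-27 (Monday) is already a business day.
So the filing is due 2023-11-27.

2023-11-27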